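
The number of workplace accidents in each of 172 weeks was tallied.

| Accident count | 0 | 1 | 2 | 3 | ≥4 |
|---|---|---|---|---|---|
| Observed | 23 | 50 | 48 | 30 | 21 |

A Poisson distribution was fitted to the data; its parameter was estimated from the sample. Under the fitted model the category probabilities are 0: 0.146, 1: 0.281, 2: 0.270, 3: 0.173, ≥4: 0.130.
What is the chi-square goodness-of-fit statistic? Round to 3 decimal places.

Expected counts E_i = n·p_i: 172×0.146 = 25.112, 172×0.281 = 48.332, 172×0.270 = 46.44, 172×0.173 = 29.756, 172×0.130 = 22.36.
χ² = (23−25.112)²/25.112 + (50−48.332)²/48.332 + (48−46.44)²/46.44 + (30−29.756)²/29.756 + (21−22.36)²/22.36
   = 0.1776 + 0.0576 + 0.0524 + 0.0020 + 0.0827
Sum = 0.372

0.372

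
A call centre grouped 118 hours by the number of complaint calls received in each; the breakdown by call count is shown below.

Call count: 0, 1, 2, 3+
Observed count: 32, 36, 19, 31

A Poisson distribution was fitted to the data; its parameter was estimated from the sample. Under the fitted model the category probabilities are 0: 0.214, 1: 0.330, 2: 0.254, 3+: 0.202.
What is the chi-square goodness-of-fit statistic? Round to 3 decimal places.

Expected counts E_i = n·p_i: 118×0.214 = 25.252, 118×0.330 = 38.94, 118×0.254 = 29.972, 118×0.202 = 23.836.
χ² = (32−25.252)²/25.252 + (36−38.94)²/38.94 + (19−29.972)²/29.972 + (31−23.836)²/23.836
   = 1.8032 + 0.2220 + 4.0166 + 2.1532
Sum = 8.195

8.195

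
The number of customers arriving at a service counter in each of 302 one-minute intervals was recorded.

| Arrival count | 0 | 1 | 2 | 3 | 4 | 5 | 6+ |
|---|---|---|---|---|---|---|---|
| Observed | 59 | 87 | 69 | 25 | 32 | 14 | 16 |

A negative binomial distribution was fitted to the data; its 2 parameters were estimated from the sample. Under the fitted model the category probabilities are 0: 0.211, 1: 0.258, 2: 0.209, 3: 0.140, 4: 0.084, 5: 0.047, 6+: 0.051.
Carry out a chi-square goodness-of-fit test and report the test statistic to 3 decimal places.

10.779

Expected counts E_i = n·p_i: 302×0.211 = 63.722, 302×0.258 = 77.916, 302×0.209 = 63.118, 302×0.140 = 42.28, 302×0.084 = 25.368, 302×0.047 = 14.194, 302×0.051 = 15.402.
χ² = (59−63.722)²/63.722 + (87−77.916)²/77.916 + (69−63.118)²/63.118 + (25−42.28)²/42.28 + (32−25.368)²/25.368 + (14−14.194)²/14.194 + (16−15.402)²/15.402
   = 0.3499 + 1.0591 + 0.5481 + 7.0624 + 1.7338 + 0.0027 + 0.0232
Sum = 10.779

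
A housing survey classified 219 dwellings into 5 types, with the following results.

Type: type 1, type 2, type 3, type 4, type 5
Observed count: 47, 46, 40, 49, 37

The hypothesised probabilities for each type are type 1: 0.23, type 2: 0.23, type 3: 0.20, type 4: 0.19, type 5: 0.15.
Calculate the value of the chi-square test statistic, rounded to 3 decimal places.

Expected counts E_i = n·p_i: 219×0.23 = 50.37, 219×0.23 = 50.37, 219×0.20 = 43.8, 219×0.19 = 41.61, 219×0.15 = 32.85.
type 1: (47 − 50.37)²/50.37 = 11.3569/50.37 = 0.2255
type 2: (46 − 50.37)²/50.37 = 19.0969/50.37 = 0.3791
type 3: (40 − 43.8)²/43.8 = 14.44/43.8 = 0.3297
type 4: (49 − 41.61)²/41.61 = 54.6121/41.61 = 1.3125
type 5: (37 − 32.85)²/32.85 = 17.2225/32.85 = 0.5243
Sum = 2.771

2.771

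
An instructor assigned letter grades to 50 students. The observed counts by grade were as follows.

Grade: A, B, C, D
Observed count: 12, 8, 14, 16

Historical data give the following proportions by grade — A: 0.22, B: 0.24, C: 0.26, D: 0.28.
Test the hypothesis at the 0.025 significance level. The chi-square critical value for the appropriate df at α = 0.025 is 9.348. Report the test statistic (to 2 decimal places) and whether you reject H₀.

1.79; do not reject

Expected counts E_i = n·p_i: 50×0.22 = 11, 50×0.24 = 12, 50×0.26 = 13, 50×0.28 = 14.
cat         O        E   (O−E)²/E
A          12       11      0.091
B           8       12      1.333
C          14       13      0.077
D          16       14      0.286
Sum = 1.79
df = 3. Since 1.79 < 9.348, we do not reject H₀.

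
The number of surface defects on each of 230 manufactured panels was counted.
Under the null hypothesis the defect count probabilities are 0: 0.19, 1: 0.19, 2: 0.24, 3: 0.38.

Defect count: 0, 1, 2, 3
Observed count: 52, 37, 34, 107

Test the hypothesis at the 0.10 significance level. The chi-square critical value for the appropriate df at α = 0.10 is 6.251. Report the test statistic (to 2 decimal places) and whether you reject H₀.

15.14; reject

Expected counts E_i = n·p_i: 230×0.19 = 43.7, 230×0.19 = 43.7, 230×0.24 = 55.2, 230×0.38 = 87.4.
0: (52 − 43.7)²/43.7 = 68.89/43.7 = 1.576
1: (37 − 43.7)²/43.7 = 44.89/43.7 = 1.027
2: (34 − 55.2)²/55.2 = 449.44/55.2 = 8.142
3: (107 − 87.4)²/87.4 = 384.16/87.4 = 4.395
Sum = 15.14
df = 3. Since 15.14 > 6.251, we reject H₀.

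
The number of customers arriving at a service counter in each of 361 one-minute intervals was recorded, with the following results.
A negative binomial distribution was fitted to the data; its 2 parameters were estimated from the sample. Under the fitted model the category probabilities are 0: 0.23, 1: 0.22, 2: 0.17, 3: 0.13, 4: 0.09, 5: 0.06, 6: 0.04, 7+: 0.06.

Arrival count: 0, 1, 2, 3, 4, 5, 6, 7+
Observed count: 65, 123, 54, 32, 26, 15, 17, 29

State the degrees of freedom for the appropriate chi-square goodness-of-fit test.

5

There are k = 8 categories and 2 parameters estimated from the data, so df = 8 − 1 − 2 = 5.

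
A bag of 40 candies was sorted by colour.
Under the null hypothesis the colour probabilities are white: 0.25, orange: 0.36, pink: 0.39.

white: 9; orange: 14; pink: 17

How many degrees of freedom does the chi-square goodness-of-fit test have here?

2

There are k = 3 categories and no parameters were estimated from the data, so df = 3 − 1 = 2.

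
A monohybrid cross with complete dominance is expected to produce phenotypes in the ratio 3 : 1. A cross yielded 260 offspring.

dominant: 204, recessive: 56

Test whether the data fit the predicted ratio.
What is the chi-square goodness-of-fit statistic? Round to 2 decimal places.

1.66

Ratio total = 4. Expected counts: 260×3/4 = 195, 260×1/4 = 65.
dominant: (204 − 195)²/195 = 81/195 = 0.415
recessive: (56 − 65)²/65 = 81/65 = 1.246
Sum = 1.66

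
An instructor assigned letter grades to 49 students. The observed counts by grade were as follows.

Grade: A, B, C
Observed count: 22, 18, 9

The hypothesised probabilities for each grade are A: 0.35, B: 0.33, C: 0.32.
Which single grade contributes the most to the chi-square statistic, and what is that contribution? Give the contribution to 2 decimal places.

C, 2.85

Expected counts E_i = n·p_i: 49×0.35 = 17.15, 49×0.33 = 16.17, 49×0.32 = 15.68.
χ² = (22−17.15)²/17.15 + (18−16.17)²/16.17 + (9−15.68)²/15.68
   = 1.372 + 0.207 + 2.846
The largest term is for C: 2.85.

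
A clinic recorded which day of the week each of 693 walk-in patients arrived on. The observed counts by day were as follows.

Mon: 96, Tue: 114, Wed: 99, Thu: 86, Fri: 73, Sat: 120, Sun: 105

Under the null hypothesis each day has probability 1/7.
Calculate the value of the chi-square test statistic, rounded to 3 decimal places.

Under H₀ each category has probability 1/7, so each expected count is 693/7 = 99.
cat         O        E   (O−E)²/E
Mon        96       99     0.0909
Tue       114       99     2.2727
Wed        99       99     0.0000
Thu        86       99     1.7071
Fri        73       99     6.8283
Sat       120       99     4.4545
Sun       105       99     0.3636
Sum = 15.717

15.717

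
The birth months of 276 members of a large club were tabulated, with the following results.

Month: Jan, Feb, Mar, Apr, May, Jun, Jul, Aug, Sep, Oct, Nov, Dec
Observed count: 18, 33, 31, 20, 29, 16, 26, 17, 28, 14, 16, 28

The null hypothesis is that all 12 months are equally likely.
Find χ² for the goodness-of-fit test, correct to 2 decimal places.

22.09

Under H₀ each category has probability 1/12, so each expected count is 276/12 = 23.
cat         O        E   (O−E)²/E
Jan        18       23      1.087
Feb        33       23      4.348
Mar        31       23      2.783
Apr        20       23      0.391
May        29       23      1.565
Jun        16       23      2.130
Jul        26       23      0.391
Aug        17       23      1.565
Sep        28       23      1.087
Oct        14       23      3.522
Nov        16       23      2.130
Dec        28       23      1.087
Sum = 22.09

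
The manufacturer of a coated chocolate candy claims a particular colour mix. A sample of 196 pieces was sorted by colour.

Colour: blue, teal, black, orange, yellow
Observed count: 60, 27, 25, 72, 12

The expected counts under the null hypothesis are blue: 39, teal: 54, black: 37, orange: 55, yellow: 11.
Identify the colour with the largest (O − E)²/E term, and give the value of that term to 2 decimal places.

teal, 13.50

blue: (60 − 39)²/39 = 441/39 = 11.308
teal: (27 − 54)²/54 = 729/54 = 13.500
black: (25 − 37)²/37 = 144/37 = 3.892
orange: (72 − 55)²/55 = 289/55 = 5.255
yellow: (12 − 11)²/11 = 1/11 = 0.091
The largest term is for teal: 13.50.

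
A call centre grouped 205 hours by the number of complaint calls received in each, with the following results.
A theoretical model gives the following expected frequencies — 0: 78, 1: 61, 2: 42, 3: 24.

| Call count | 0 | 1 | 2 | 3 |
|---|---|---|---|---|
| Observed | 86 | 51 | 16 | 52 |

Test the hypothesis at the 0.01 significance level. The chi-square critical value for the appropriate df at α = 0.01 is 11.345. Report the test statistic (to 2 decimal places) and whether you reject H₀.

51.22; reject

χ² = (86−78)²/78 + (51−61)²/61 + (16−42)²/42 + (52−24)²/24
   = 0.821 + 1.639 + 16.095 + 32.667
Sum = 51.22
df = 3. Since 51.22 > 11.345, we reject H₀.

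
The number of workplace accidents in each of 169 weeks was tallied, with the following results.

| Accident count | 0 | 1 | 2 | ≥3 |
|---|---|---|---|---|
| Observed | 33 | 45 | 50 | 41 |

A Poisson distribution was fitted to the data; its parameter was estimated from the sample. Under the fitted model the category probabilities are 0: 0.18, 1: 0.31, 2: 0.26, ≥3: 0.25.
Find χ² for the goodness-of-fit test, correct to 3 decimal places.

Expected counts E_i = n·p_i: 169×0.18 = 30.42, 169×0.31 = 52.39, 169×0.26 = 43.94, 169×0.25 = 42.25.
χ² = (33−30.42)²/30.42 + (45−52.39)²/52.39 + (50−43.94)²/43.94 + (41−42.25)²/42.25
   = 0.2188 + 1.0424 + 0.8358 + 0.0370
Sum = 2.134

2.134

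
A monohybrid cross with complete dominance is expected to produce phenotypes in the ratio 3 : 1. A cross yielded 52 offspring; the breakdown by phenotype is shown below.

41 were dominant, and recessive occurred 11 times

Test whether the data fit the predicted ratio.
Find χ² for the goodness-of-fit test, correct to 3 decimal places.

Ratio total = 4. Expected counts: 52×3/4 = 39, 52×1/4 = 13.
χ² = (41−39)²/39 + (11−13)²/13
   = 0.1026 + 0.3077
Sum = 0.410

0.410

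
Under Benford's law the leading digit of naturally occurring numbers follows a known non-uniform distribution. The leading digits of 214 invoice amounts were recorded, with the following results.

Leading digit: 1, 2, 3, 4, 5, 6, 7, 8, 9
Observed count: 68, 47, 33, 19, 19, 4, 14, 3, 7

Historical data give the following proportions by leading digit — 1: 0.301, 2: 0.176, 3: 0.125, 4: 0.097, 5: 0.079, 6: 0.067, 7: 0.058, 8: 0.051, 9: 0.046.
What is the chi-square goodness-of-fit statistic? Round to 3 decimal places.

18.600

Expected counts E_i = n·p_i: 214×0.301 = 64.414, 214×0.176 = 37.664, 214×0.125 = 26.75, 214×0.097 = 20.758, 214×0.079 = 16.906, 214×0.067 = 14.338, 214×0.058 = 12.412, 214×0.051 = 10.914, 214×0.046 = 9.844.
cat         O        E   (O−E)²/E
1          68   64.414     0.1996
2          47   37.664     2.3142
3          33    26.75     1.4603
4          19   20.758     0.1489
5          19   16.906     0.2594
6           4   14.338     7.4539
7          14   12.412     0.2032
8           3   10.914     5.7386
9           7    9.844     0.8217
Sum = 18.600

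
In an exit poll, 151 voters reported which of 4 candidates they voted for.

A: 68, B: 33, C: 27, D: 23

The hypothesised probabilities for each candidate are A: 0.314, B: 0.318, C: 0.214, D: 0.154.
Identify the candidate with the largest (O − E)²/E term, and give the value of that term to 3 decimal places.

A, 8.938

Expected counts E_i = n·p_i: 151×0.314 = 47.414, 151×0.318 = 48.018, 151×0.214 = 32.314, 151×0.154 = 23.254.
χ² = (68−47.414)²/47.414 + (33−48.018)²/48.018 + (27−32.314)²/32.314 + (23−23.254)²/23.254
   = 8.9379 + 4.6970 + 0.8739 + 0.0028
The largest term is for A: 8.938.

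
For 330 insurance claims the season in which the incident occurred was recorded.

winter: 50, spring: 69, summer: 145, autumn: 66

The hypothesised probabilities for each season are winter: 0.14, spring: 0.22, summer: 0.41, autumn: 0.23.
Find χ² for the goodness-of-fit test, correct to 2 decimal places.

Expected counts E_i = n·p_i: 330×0.14 = 46.2, 330×0.22 = 72.6, 330×0.41 = 135.3, 330×0.23 = 75.9.
χ² = (50−46.2)²/46.2 + (69−72.6)²/72.6 + (145−135.3)²/135.3 + (66−75.9)²/75.9
   = 0.313 + 0.179 + 0.695 + 1.291
Sum = 2.48

2.48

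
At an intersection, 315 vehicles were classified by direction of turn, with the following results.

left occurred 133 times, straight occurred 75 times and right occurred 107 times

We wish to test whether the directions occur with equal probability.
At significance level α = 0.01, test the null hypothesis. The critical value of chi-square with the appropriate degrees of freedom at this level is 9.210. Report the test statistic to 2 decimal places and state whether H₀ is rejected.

16.08; reject

Expected count for each of the 3 categories: 315/3 = 105.
left: (133 − 105)²/105 = 784/105 = 7.467
straight: (75 − 105)²/105 = 900/105 = 8.571
right: (107 − 105)²/105 = 4/105 = 0.038
Sum = 16.08
df = 2. Since 16.08 > 9.210, we reject H₀.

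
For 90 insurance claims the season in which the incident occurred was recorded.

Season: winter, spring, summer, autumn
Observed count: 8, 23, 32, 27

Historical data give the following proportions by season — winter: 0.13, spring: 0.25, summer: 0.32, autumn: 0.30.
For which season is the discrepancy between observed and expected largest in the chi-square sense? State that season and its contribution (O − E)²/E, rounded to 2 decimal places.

winter, 1.17

Expected counts E_i = n·p_i: 90×0.13 = 11.7, 90×0.25 = 22.5, 90×0.32 = 28.8, 90×0.30 = 27.
winter: (8 − 11.7)²/11.7 = 13.69/11.7 = 1.170
spring: (23 − 22.5)²/22.5 = 0.25/22.5 = 0.011
summer: (32 − 28.8)²/28.8 = 10.24/28.8 = 0.356
autumn: (27 − 27)²/27 = 0/27 = 0.000
The largest term is for winter: 1.17.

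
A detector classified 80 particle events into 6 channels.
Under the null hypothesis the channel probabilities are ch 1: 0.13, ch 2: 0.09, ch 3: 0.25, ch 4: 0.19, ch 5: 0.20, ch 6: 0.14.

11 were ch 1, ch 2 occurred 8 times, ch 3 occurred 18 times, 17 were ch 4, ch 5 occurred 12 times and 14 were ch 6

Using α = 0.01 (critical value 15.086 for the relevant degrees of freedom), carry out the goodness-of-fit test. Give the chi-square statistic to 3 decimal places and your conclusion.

Expected counts E_i = n·p_i: 80×0.13 = 10.4, 80×0.09 = 7.2, 80×0.25 = 20, 80×0.19 = 15.2, 80×0.20 = 16, 80×0.14 = 11.2.
cat         O        E   (O−E)²/E
ch 1       11     10.4     0.0346
ch 2        8      7.2     0.0889
ch 3       18       20     0.2000
ch 4       17     15.2     0.2132
ch 5       12       16     1.0000
ch 6       14     11.2     0.7000
Sum = 2.237
df = 5. Since 2.237 < 15.086, we do not reject H₀.

2.237; do not reject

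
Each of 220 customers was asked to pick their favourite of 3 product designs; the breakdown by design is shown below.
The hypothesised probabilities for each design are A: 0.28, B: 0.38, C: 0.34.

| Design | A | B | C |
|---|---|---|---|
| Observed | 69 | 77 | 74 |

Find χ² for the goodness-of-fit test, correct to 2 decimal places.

1.42

Expected counts E_i = n·p_i: 220×0.28 = 61.6, 220×0.38 = 83.6, 220×0.34 = 74.8.
χ² = (69−61.6)²/61.6 + (77−83.6)²/83.6 + (74−74.8)²/74.8
   = 0.889 + 0.521 + 0.009
Sum = 1.42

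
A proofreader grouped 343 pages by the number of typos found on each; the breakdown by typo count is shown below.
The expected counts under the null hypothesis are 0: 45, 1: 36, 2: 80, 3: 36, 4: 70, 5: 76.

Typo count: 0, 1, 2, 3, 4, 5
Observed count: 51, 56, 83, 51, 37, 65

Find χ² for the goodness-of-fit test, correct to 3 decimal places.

35.423

cat         O        E   (O−E)²/E
0          51       45     0.8000
1          56       36    11.1111
2          83       80     0.1125
3          51       36     6.2500
4          37       70    15.5571
5          65       76     1.5921
Sum = 35.423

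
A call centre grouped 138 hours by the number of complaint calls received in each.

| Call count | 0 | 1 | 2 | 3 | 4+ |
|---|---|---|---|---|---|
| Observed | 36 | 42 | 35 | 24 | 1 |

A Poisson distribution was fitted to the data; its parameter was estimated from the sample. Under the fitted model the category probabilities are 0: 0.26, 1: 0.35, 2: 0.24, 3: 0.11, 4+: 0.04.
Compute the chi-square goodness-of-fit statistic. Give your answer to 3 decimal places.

9.755

Expected counts E_i = n·p_i: 138×0.26 = 35.88, 138×0.35 = 48.3, 138×0.24 = 33.12, 138×0.11 = 15.18, 138×0.04 = 5.52.
χ² = (36−35.88)²/35.88 + (42−48.3)²/48.3 + (35−33.12)²/33.12 + (24−15.18)²/15.18 + (1−5.52)²/5.52
   = 0.0004 + 0.8217 + 0.1067 + 5.1247 + 3.7012
Sum = 9.755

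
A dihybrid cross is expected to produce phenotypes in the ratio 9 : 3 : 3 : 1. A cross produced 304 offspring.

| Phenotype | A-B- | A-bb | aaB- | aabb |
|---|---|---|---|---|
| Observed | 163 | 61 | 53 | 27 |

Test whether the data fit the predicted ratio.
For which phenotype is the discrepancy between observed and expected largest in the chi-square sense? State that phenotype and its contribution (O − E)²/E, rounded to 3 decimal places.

aabb, 3.368

Ratio total = 16. Expected counts: 304×9/16 = 171, 304×3/16 = 57, 304×3/16 = 57, 304×1/16 = 19.
cat         O        E   (O−E)²/E
A-B-      163      171     0.3743
A-bb       61       57     0.2807
aaB-       53       57     0.2807
aabb       27       19     3.3684
The largest term is for aabb: 3.368.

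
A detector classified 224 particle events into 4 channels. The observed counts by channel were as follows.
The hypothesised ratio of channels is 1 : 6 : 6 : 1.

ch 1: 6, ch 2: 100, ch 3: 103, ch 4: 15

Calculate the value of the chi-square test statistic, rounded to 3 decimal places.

6.990

Ratio total = 14. Expected counts: 224×1/14 = 16, 224×6/14 = 96, 224×6/14 = 96, 224×1/14 = 16.
cat         O        E   (O−E)²/E
ch 1        6       16     6.2500
ch 2      100       96     0.1667
ch 3      103       96     0.5104
ch 4       15       16     0.0625
Sum = 6.990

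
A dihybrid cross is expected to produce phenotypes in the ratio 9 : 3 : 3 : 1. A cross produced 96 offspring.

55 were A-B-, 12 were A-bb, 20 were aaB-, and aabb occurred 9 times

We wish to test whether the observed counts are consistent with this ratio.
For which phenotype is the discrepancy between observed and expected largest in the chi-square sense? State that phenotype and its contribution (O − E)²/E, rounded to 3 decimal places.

Ratio total = 16. Expected counts: 96×9/16 = 54, 96×3/16 = 18, 96×3/16 = 18, 96×1/16 = 6.
A-B-: (55 − 54)²/54 = 1/54 = 0.0185
A-bb: (12 − 18)²/18 = 36/18 = 2.0000
aaB-: (20 − 18)²/18 = 4/18 = 0.2222
aabb: (9 − 6)²/6 = 9/6 = 1.5000
The largest term is for A-bb: 2.000.

A-bb, 2.000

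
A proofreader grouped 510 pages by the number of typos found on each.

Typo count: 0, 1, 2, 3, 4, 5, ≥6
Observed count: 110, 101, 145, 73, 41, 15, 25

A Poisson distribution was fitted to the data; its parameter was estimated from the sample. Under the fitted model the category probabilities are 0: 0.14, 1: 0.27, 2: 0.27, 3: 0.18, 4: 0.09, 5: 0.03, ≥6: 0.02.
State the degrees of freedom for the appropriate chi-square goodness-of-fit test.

5

There are k = 7 categories and 1 parameter estimated from the data, so df = 7 − 1 − 1 = 5.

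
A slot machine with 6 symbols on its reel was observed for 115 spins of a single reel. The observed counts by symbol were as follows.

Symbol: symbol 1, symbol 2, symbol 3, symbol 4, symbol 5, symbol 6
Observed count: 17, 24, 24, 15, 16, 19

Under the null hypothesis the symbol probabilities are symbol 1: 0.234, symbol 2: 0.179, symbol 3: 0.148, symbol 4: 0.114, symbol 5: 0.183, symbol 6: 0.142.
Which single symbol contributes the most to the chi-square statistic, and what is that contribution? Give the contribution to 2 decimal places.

Expected counts E_i = n·p_i: 115×0.234 = 26.91, 115×0.179 = 20.585, 115×0.148 = 17.02, 115×0.114 = 13.11, 115×0.183 = 21.045, 115×0.142 = 16.33.
symbol 1: (17 − 26.91)²/26.91 = 98.2081/26.91 = 3.650
symbol 2: (24 − 20.585)²/20.585 = 11.662225/20.585 = 0.567
symbol 3: (24 − 17.02)²/17.02 = 48.7204/17.02 = 2.863
symbol 4: (15 − 13.11)²/13.11 = 3.5721/13.11 = 0.272
symbol 5: (16 − 21.045)²/21.045 = 25.452025/21.045 = 1.209
symbol 6: (19 − 16.33)²/16.33 = 7.1289/16.33 = 0.437
The largest term is for symbol 1: 3.65.

symbol 1, 3.65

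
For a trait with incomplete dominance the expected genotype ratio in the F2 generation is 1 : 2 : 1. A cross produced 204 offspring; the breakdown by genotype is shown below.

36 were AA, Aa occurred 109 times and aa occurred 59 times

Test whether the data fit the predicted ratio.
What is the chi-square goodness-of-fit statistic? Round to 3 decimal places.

6.147

Ratio total = 4. Expected counts: 204×1/4 = 51, 204×2/4 = 102, 204×1/4 = 51.
χ² = (36−51)²/51 + (109−102)²/102 + (59−51)²/51
   = 4.4118 + 0.4804 + 1.2549
Sum = 6.147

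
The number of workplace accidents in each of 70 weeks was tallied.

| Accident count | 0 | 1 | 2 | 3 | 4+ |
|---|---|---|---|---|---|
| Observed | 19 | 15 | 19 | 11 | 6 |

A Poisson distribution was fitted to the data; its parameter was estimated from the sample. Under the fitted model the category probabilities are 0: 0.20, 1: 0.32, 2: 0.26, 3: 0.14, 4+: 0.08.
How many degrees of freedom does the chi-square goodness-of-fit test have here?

There are k = 5 categories and 1 parameter estimated from the data, so df = 5 − 1 − 1 = 3.

3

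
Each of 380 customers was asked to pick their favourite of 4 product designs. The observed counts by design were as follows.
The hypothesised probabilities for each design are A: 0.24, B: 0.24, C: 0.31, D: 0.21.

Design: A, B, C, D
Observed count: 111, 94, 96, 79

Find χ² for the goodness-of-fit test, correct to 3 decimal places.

8.427

Expected counts E_i = n·p_i: 380×0.24 = 91.2, 380×0.24 = 91.2, 380×0.31 = 117.8, 380×0.21 = 79.8.
A: (111 − 91.2)²/91.2 = 392.04/91.2 = 4.2987
B: (94 − 91.2)²/91.2 = 7.84/91.2 = 0.0860
C: (96 − 117.8)²/117.8 = 475.24/117.8 = 4.0343
D: (79 − 79.8)²/79.8 = 0.64/79.8 = 0.0080
Sum = 8.427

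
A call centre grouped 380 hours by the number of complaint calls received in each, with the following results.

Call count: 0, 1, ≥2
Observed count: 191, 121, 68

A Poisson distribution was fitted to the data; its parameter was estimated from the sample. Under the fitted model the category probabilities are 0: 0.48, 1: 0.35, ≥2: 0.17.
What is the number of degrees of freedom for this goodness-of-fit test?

There are k = 3 categories and 1 parameter estimated from the data, so df = 3 − 1 − 1 = 1.

1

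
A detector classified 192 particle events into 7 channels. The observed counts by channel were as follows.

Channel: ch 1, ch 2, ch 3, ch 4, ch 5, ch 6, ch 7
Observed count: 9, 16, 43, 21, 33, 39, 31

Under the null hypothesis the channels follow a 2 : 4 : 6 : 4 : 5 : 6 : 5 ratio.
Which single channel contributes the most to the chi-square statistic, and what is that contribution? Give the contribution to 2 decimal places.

Ratio total = 32. Expected counts: 192×2/32 = 12, 192×4/32 = 24, 192×6/32 = 36, 192×4/32 = 24, 192×5/32 = 30, 192×6/32 = 36, 192×5/32 = 30.
χ² = (9−12)²/12 + (16−24)²/24 + (43−36)²/36 + (21−24)²/24 + (33−30)²/30 + (39−36)²/36 + (31−30)²/30
   = 0.750 + 2.667 + 1.361 + 0.375 + 0.300 + 0.250 + 0.033
The largest term is for ch 2: 2.67.

ch 2, 2.67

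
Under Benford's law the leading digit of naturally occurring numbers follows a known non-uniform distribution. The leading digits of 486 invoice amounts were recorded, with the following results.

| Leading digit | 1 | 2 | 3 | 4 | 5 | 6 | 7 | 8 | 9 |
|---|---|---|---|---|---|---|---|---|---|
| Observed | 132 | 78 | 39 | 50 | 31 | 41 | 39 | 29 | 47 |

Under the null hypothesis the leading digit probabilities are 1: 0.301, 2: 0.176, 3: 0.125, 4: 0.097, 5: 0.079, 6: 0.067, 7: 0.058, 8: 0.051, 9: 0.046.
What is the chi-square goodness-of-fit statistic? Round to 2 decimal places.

45.66

Expected counts E_i = n·p_i: 486×0.301 = 146.286, 486×0.176 = 85.536, 486×0.125 = 60.75, 486×0.097 = 47.142, 486×0.079 = 38.394, 486×0.067 = 32.562, 486×0.058 = 28.188, 486×0.051 = 24.786, 486×0.046 = 22.356.
cat         O        E   (O−E)²/E
1         132  146.286      1.395
2          78   85.536      0.664
3          39    60.75      7.787
4          50   47.142      0.173
5          31   38.394      1.424
6          41   32.562      2.187
7          39   28.188      4.147
8          29   24.786      0.716
9          47   22.356     27.166
Sum = 45.66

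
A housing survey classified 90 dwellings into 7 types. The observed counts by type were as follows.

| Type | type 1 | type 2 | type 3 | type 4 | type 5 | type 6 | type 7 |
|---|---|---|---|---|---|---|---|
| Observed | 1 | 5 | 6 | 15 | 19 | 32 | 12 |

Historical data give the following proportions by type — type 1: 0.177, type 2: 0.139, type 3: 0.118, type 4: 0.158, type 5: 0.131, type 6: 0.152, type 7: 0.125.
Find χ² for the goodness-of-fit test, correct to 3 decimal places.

Expected counts E_i = n·p_i: 90×0.177 = 15.93, 90×0.139 = 12.51, 90×0.118 = 10.62, 90×0.158 = 14.22, 90×0.131 = 11.79, 90×0.152 = 13.68, 90×0.125 = 11.25.
type 1: (1 − 15.93)²/15.93 = 222.9049/15.93 = 13.9928
type 2: (5 − 12.51)²/12.51 = 56.4001/12.51 = 4.5084
type 3: (6 − 10.62)²/10.62 = 21.3444/10.62 = 2.0098
type 4: (15 − 14.22)²/14.22 = 0.6084/14.22 = 0.0428
type 5: (19 − 11.79)²/11.79 = 51.9841/11.79 = 4.4092
type 6: (32 − 13.68)²/13.68 = 335.6224/13.68 = 24.5338
type 7: (12 − 11.25)²/11.25 = 0.5625/11.25 = 0.0500
Sum = 49.547

49.547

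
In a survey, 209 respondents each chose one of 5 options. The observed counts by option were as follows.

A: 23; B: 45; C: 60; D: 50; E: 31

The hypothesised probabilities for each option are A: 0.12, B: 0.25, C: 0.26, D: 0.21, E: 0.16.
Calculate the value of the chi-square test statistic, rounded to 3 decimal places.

2.797

Expected counts E_i = n·p_i: 209×0.12 = 25.08, 209×0.25 = 52.25, 209×0.26 = 54.34, 209×0.21 = 43.89, 209×0.16 = 33.44.
cat         O        E   (O−E)²/E
A          23    25.08     0.1725
B          45    52.25     1.0060
C          60    54.34     0.5895
D          50    43.89     0.8506
E          31    33.44     0.1780
Sum = 2.797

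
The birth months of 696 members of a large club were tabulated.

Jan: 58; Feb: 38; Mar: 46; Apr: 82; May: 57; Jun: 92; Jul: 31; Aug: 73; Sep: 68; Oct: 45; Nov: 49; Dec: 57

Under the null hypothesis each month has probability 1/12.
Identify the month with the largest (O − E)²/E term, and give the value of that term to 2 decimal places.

Jun, 19.93

Under H₀ each category has probability 1/12, so each expected count is 696/12 = 58.
χ² = (58−58)²/58 + (38−58)²/58 + (46−58)²/58 + (82−58)²/58 + (57−58)²/58 + (92−58)²/58 + (31−58)²/58 + (73−58)²/58 + (68−58)²/58 + (45−58)²/58 + (49−58)²/58 + (57−58)²/58
   = 0.000 + 6.897 + 2.483 + 9.931 + 0.017 + 19.931 + 12.569 + 3.879 + 1.724 + 2.914 + 1.397 + 0.017
The largest term is for Jun: 19.93.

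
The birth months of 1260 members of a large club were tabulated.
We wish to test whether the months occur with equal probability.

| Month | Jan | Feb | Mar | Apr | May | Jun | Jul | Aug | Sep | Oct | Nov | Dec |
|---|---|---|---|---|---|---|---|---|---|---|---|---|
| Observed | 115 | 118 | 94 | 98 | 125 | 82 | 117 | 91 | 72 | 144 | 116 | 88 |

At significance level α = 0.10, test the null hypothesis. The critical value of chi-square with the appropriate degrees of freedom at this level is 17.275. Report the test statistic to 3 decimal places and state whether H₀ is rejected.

Under H₀ each category has probability 1/12, so each expected count is 1260/12 = 105.
Jan: (115 − 105)²/105 = 100/105 = 0.9524
Feb: (118 − 105)²/105 = 169/105 = 1.6095
Mar: (94 − 105)²/105 = 121/105 = 1.1524
Apr: (98 − 105)²/105 = 49/105 = 0.4667
May: (125 − 105)²/105 = 400/105 = 3.8095
Jun: (82 − 105)²/105 = 529/105 = 5.0381
Jul: (117 − 105)²/105 = 144/105 = 1.3714
Aug: (91 − 105)²/105 = 196/105 = 1.8667
Sep: (72 − 105)²/105 = 1089/105 = 10.3714
Oct: (144 − 105)²/105 = 1521/105 = 14.4857
Nov: (116 − 105)²/105 = 121/105 = 1.1524
Dec: (88 − 105)²/105 = 289/105 = 2.7524
Sum = 45.029
df = 11. Since 45.029 > 17.275, we reject H₀.

45.029; reject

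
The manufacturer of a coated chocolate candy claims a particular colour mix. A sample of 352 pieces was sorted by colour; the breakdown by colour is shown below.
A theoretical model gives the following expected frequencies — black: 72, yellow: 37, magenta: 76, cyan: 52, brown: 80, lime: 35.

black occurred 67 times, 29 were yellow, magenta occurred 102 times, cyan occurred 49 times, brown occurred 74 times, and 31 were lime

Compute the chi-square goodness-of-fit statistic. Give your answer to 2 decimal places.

black: (67 − 72)²/72 = 25/72 = 0.347
yellow: (29 − 37)²/37 = 64/37 = 1.730
magenta: (102 − 76)²/76 = 676/76 = 8.895
cyan: (49 − 52)²/52 = 9/52 = 0.173
brown: (74 − 80)²/80 = 36/80 = 0.450
lime: (31 − 35)²/35 = 16/35 = 0.457
Sum = 12.05

12.05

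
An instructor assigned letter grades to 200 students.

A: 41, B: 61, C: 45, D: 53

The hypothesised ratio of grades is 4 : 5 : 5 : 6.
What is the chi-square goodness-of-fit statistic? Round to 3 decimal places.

3.762

Ratio total = 20. Expected counts: 200×4/20 = 40, 200×5/20 = 50, 200×5/20 = 50, 200×6/20 = 60.
A: (41 − 40)²/40 = 1/40 = 0.0250
B: (61 − 50)²/50 = 121/50 = 2.4200
C: (45 − 50)²/50 = 25/50 = 0.5000
D: (53 − 60)²/60 = 49/60 = 0.8167
Sum = 3.762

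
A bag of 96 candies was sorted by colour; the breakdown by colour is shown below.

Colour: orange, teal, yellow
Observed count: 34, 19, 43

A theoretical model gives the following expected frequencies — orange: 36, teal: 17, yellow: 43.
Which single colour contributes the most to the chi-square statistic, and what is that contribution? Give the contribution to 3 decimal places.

teal, 0.235

χ² = (34−36)²/36 + (19−17)²/17 + (43−43)²/43
   = 0.1111 + 0.2353 + 0.0000
The largest term is for teal: 0.235.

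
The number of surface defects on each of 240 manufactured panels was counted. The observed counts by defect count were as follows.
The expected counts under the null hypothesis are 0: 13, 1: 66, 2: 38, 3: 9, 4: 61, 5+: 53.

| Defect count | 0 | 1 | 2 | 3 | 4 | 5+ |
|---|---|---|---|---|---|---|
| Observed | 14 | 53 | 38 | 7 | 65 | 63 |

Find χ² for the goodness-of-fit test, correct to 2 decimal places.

χ² = (14−13)²/13 + (53−66)²/66 + (38−38)²/38 + (7−9)²/9 + (65−61)²/61 + (63−53)²/53
   = 0.077 + 2.561 + 0.000 + 0.444 + 0.262 + 1.887
Sum = 5.23

5.23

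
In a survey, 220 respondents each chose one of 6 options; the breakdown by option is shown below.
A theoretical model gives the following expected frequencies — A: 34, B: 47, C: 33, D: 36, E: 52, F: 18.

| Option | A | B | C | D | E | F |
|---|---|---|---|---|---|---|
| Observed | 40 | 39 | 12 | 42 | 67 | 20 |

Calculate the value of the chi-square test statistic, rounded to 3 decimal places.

21.333

cat         O        E   (O−E)²/E
A          40       34     1.0588
B          39       47     1.3617
C          12       33    13.3636
D          42       36     1.0000
E          67       52     4.3269
F          20       18     0.2222
Sum = 21.333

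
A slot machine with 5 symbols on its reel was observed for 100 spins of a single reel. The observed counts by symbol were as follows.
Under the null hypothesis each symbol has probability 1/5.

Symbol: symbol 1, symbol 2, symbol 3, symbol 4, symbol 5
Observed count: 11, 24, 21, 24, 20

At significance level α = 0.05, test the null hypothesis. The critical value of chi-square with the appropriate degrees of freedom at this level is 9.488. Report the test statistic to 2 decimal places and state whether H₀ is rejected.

Expected count for each of the 5 categories: 100/5 = 20.
χ² = (11−20)²/20 + (24−20)²/20 + (21−20)²/20 + (24−20)²/20 + (20−20)²/20
   = 4.050 + 0.800 + 0.050 + 0.800 + 0.000
Sum = 5.70
df = 4. Since 5.70 < 9.488, we do not reject H₀.

5.70; do not reject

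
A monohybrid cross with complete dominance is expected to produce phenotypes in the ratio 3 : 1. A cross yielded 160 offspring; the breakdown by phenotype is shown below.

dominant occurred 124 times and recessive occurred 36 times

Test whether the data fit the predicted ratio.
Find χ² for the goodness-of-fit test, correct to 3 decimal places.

0.533

Ratio total = 4. Expected counts: 160×3/4 = 120, 160×1/4 = 40.
χ² = (124−120)²/120 + (36−40)²/40
   = 0.1333 + 0.4000
Sum = 0.533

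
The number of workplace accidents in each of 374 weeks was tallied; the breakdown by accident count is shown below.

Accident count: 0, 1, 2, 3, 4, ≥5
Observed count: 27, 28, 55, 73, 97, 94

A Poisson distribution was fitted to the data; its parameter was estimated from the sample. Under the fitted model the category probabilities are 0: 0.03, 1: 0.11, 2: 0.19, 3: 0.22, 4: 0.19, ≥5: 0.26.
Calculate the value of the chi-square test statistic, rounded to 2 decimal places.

40.64

Expected counts E_i = n·p_i: 374×0.03 = 11.22, 374×0.11 = 41.14, 374×0.19 = 71.06, 374×0.22 = 82.28, 374×0.19 = 71.06, 374×0.26 = 97.24.
cat         O        E   (O−E)²/E
0          27    11.22     22.193
1          28    41.14      4.197
2          55    71.06      3.630
3          73    82.28      1.047
4          97    71.06      9.469
≥5         94    97.24      0.108
Sum = 40.64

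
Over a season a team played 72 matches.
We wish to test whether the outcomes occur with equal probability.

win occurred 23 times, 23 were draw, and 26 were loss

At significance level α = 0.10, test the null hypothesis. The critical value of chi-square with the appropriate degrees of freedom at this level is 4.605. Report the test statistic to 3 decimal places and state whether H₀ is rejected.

0.250; do not reject

Expected count for each of the 3 categories: 72/3 = 24.
cat         O        E   (O−E)²/E
win        23       24     0.0417
draw       23       24     0.0417
loss       26       24     0.1667
Sum = 0.250
df = 2. Since 0.250 < 4.605, we do not reject H₀.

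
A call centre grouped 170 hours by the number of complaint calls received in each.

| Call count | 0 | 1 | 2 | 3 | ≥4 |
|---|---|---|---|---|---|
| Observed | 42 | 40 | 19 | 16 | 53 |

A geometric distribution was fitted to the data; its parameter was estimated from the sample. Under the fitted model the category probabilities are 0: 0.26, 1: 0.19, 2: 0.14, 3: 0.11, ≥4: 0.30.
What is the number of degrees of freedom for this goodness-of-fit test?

3

There are k = 5 categories and 1 parameter estimated from the data, so df = 5 − 1 − 1 = 3.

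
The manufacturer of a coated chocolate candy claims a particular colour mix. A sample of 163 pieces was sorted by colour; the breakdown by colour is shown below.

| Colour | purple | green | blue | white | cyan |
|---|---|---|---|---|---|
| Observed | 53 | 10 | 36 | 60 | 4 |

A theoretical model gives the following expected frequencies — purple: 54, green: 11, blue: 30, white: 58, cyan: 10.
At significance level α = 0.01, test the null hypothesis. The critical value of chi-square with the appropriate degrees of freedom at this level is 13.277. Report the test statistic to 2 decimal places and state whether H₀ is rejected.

χ² = (53−54)²/54 + (10−11)²/11 + (36−30)²/30 + (60−58)²/58 + (4−10)²/10
   = 0.019 + 0.091 + 1.200 + 0.069 + 3.600
Sum = 4.98
df = 4. Since 4.98 < 13.277, we do not reject H₀.

4.98; do not reject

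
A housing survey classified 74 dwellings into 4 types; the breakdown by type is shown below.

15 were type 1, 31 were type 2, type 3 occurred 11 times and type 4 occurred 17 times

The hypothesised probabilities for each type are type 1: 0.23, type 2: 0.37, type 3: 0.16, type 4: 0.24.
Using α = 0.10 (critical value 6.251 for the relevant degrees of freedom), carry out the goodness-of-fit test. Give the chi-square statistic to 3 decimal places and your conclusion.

0.810; do not reject

Expected counts E_i = n·p_i: 74×0.23 = 17.02, 74×0.37 = 27.38, 74×0.16 = 11.84, 74×0.24 = 17.76.
type 1: (15 − 17.02)²/17.02 = 4.0804/17.02 = 0.2397
type 2: (31 − 27.38)²/27.38 = 13.1044/27.38 = 0.4786
type 3: (11 − 11.84)²/11.84 = 0.7056/11.84 = 0.0596
type 4: (17 − 17.76)²/17.76 = 0.5776/17.76 = 0.0325
Sum = 0.810
df = 3. Since 0.810 < 6.251, we do not reject H₀.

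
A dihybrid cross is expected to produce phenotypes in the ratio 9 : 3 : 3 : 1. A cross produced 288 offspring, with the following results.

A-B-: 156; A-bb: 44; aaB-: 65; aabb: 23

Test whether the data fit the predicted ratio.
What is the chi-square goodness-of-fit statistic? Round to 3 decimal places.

Ratio total = 16. Expected counts: 288×9/16 = 162, 288×3/16 = 54, 288×3/16 = 54, 288×1/16 = 18.
cat         O        E   (O−E)²/E
A-B-      156      162     0.2222
A-bb       44       54     1.8519
aaB-       65       54     2.2407
aabb       23       18     1.3889
Sum = 5.704

5.704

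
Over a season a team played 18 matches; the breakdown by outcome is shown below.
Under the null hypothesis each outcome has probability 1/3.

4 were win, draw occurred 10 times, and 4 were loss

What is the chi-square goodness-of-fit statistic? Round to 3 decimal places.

Expected count for each of the 3 categories: 18/3 = 6.
cat         O        E   (O−E)²/E
win         4        6     0.6667
draw       10        6     2.6667
loss        4        6     0.6667
Sum = 4.000

4.000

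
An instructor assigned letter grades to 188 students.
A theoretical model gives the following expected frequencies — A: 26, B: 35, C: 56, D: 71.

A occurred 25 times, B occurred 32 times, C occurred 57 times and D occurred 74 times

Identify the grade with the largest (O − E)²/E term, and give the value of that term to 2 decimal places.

B, 0.26

cat         O        E   (O−E)²/E
A          25       26      0.038
B          32       35      0.257
C          57       56      0.018
D          74       71      0.127
The largest term is for B: 0.26.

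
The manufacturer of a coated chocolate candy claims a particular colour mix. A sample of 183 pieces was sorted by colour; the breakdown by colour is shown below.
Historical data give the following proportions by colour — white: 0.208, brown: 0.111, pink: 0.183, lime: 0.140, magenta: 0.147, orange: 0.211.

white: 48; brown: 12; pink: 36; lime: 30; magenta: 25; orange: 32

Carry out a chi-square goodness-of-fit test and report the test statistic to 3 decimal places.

8.200

Expected counts E_i = n·p_i: 183×0.208 = 38.064, 183×0.111 = 20.313, 183×0.183 = 33.489, 183×0.140 = 25.62, 183×0.147 = 26.901, 183×0.211 = 38.613.
white: (48 − 38.064)²/38.064 = 98.724096/38.064 = 2.5936
brown: (12 − 20.313)²/20.313 = 69.105969/20.313 = 3.4021
pink: (36 − 33.489)²/33.489 = 6.305121/33.489 = 0.1883
lime: (30 − 25.62)²/25.62 = 19.1844/25.62 = 0.7488
magenta: (25 − 26.901)²/26.901 = 3.613801/26.901 = 0.1343
orange: (32 − 38.613)²/38.613 = 43.731769/38.613 = 1.1326
Sum = 8.200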